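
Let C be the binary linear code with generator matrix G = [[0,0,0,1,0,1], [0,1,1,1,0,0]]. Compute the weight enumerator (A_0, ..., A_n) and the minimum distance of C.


Weight distribution: A_0 = 1, A_2 = 1, A_3 = 2. Minimum distance d = 2.

Enumerate all 2^2 = 4 messages m ∈ F_2^2.
For each, compute codeword c = mG in F_2^6, then tally its weight.
  m = 00 → c = 000000, weight = 0.
  m = 10 → c = 000101, weight = 2.
  m = 01 → c = 011100, weight = 3.
  m = 11 → c = 011001, weight = 3.
Tally weights:
  weight 0: 1 codewords.
  weight 2: 1 codewords.
  weight 3: 2 codewords.
Minimum distance d = smallest w > 0 with A_w > 0 = 2.
Sanity: Σ A_w = 4 = 2^2 = 4 ✓.


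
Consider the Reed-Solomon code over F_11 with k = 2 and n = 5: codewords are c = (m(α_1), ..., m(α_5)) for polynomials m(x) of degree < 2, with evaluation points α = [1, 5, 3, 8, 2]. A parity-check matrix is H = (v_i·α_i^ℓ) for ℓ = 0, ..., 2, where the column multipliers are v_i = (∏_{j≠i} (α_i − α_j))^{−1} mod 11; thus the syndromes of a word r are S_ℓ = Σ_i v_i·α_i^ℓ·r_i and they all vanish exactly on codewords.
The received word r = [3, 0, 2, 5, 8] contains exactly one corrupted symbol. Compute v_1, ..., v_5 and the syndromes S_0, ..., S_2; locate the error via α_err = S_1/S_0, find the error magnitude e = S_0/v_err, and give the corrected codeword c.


S = (2, 10, 6), error at position 2, error magnitude e = 10, c = [3, 1, 2, 5, 8].

Step 1: column multipliers v_i = (∏_{j≠i}(α_i − α_j))^{−1} mod 11.
  i = 1 (α = 1): (1−5)(1−3)(1−8)(1−2) = (−4)·(−2)·(−7)·(−1) = 56 ≡ 1, so v_1 = 1^{−1} = 1 (mod 11).
  i = 2 (α = 5): (5−1)(5−3)(5−8)(5−2) = 4·2·(−3)·3 = −72 ≡ 5, so v_2 = 5^{−1} = 9 (mod 11).
  i = 3 (α = 3): (3−1)(3−5)(3−8)(3−2) = 2·(−2)·(−5)·1 = 20 ≡ 9, so v_3 = 9^{−1} = 5 (mod 11).
  i = 4 (α = 8): (8−1)(8−5)(8−3)(8−2) = 7·3·5·6 = 630 ≡ 3, so v_4 = 3^{−1} = 4 (mod 11).
  i = 5 (α = 2): (2−1)(2−5)(2−3)(2−8) = 1·(−3)·(−1)·(−6) = −18 ≡ 4, so v_5 = 4^{−1} = 3 (mod 11).
  v = [1, 9, 5, 4, 3].
Step 2: syndromes of r = [3, 0, 2, 5, 8] (all sums mod 11).
  S_0 = Σ v_i r_i = 1·3 + 9·0 + 5·2 + 4·5 + 3·8 = 57 ≡ 2.
  S_1 = Σ v_i α_i r_i = 1·1·3 + 9·5·0 + 5·3·2 + 4·8·5 + 3·2·8 = 241 ≡ 10.
  α_i^2 mod 11 = [1, 3, 9, 9, 4].
  S_2 = Σ v_i α_i^2 r_i = 1·1·3 + 9·3·0 + 5·9·2 + 4·9·5 + 3·4·8 = 369 ≡ 6.
  S = (2, 10, 6) ≠ 0, so r is not a codeword (an error is present).
Step 3: locate the error. For a single error e at position i, S_ℓ = v_i·e·α_i^ℓ, so α_err = S_1/S_0.
  S_0^{−1} = 2^{−1} = 6 (mod 11), so α_err = 10·6 = 60 ≡ 5 = α_2. Error position i = 2.
  Consistency check: S_2/S_1 = 6·10 = 60 ≡ 5 = α_err ✓ (single-error assumption holds).
Step 4: error magnitude e = S_0/v_2 = S_0·∏_{j≠2}(α_2 − α_j) = 2·5 = 10 ≡ 10 (mod 11).
Step 5: correct position 2: c_2 = r_2 − e = 0 − 10 ≡ 1 (mod 11). Hence c = [3, 1, 2, 5, 8].
  Check: interpolating c through the α_i gives m(x) = 9 + 5·x (degree < 2) with m(α_i) = c_i for every i, so c is indeed a codeword.


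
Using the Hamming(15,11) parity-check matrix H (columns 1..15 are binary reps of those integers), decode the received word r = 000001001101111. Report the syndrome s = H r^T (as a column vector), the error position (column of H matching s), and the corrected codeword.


s = (0, 1, 0, 1)^T, error position = 5, corrected codeword c = 000011001101111

Compute s = H r^T mod 2 one row at a time:
  s_1 = 0 + 1 + 1 + 0 + 1 + 1 + 1 + 1 = 6 ≡ 0 (mod 2).
  s_2 = 0 + 0 + 1 + 0 + 1 + 1 + 1 + 1 = 5 ≡ 1 (mod 2).
  s_3 = 0 + 0 + 1 + 0 + 1 + 0 + 1 + 1 = 4 ≡ 0 (mod 2).
  s_4 = 0 + 0 + 0 + 0 + 1 + 0 + 1 + 1 = 3 ≡ 1 (mod 2).
s = (0, 1, 0, 1)^T — this equals column 5 of H (binary 0101), so error is at position 5.
Correct: flip bit 5 of r = 000001001101111 to get c = 000011001101111.


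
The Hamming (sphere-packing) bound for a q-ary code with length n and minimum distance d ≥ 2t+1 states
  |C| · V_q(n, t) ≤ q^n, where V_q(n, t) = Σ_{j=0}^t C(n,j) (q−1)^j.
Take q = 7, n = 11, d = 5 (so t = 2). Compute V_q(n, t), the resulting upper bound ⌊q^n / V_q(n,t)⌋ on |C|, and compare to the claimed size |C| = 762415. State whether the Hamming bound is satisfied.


V_q(n, t) = 2047, q^n = 1977326743, Hamming bound = 965963, |C| = 762415 ≤ bound (satisfied).

Step 1: Compute V_q(n, t) = Σ_{j=0}^2 C(n, j) (q−1)^j.
  j = 0: C(11,0)·(6)^0 = 1·1 = 1.
  j = 1: C(11,1)·(6)^1 = 11·6 = 66.
  j = 2: C(11,2)·(6)^2 = 55·36 = 1980.
  V_q(n, t) = 1 + 66 + 1980 = 2047.
Step 2: q^n = 7^11 = 1977326743.
Step 3: Hamming bound ⌊q^n / V_q(n,t)⌋ = ⌊1977326743/2047⌋ = 965963.
Step 4: Compare |C| = 762415 to 965963: satisfied.
The claimed |C| lies below the Hamming bound.


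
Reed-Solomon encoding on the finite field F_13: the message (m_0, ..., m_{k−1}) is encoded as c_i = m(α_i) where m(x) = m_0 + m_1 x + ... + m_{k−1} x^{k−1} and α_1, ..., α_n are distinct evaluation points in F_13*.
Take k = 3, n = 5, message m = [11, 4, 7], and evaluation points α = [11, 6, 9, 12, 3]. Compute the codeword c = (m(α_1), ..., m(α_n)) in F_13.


c = [5, 1, 3, 1, 8]

Message polynomial: m(x) = 11 + 4·x + 7·x^2 (mod 13).
For each evaluation point α_i, compute m(α_i) mod 13:
  α_1 = 11: Horner steps 7 → 3 → 5, so m(11) = 5.
  α_2 = 6: Horner steps 7 → 7 → 1, so m(6) = 1.
  α_3 = 9: Horner steps 7 → 2 → 3, so m(9) = 3.
  α_4 = 12: Horner steps 7 → 10 → 1, so m(12) = 1.
  α_5 = 3: Horner steps 7 → 12 → 8, so m(3) = 8.
Codeword c = [5, 1, 3, 1, 8] ∈ F_13^5.


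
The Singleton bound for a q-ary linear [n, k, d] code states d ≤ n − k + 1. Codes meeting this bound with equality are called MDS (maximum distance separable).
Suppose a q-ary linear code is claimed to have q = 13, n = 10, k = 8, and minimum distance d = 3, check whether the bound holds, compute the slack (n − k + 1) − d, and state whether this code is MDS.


Singleton RHS = n − k + 1 = 3, slack = 0, bound satisfied, MDS.

Singleton bound: d ≤ n − k + 1.
Here n = 10, k = 8, so n − k + 1 = 3.
Given d = 3, check d ≤ 3: YES.
Slack = (n − k + 1) − d = 0.
The code is MDS (slack = 0).
Description: the claimed parameters are [10, 8, 3]_13; such a code would be MDS (meets Singleton bound).


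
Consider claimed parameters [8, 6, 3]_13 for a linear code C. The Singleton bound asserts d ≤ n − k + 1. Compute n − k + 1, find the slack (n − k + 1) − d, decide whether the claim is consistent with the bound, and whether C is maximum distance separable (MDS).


Singleton RHS = n − k + 1 = 3, slack = 0, bound satisfied, MDS.

Singleton bound: d ≤ n − k + 1.
Here n = 8, k = 6, so n − k + 1 = 3.
Given d = 3, check d ≤ 3: YES.
Slack = (n − k + 1) − d = 0.
The code is MDS (slack = 0).
Description: the claimed parameters are [8, 6, 3]_13; such a code would be MDS (meets Singleton bound).


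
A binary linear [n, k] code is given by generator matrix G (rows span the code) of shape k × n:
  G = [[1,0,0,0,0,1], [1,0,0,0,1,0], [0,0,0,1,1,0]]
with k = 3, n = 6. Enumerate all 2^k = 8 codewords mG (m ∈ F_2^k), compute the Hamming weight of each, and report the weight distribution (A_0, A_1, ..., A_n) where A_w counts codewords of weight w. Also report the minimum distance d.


Weight distribution: A_0 = 1, A_2 = 6, A_4 = 1. Minimum distance d = 2.

Enumerate all 2^3 = 8 messages m ∈ F_2^3.
For each, compute codeword c = mG in F_2^6, then tally its weight.
  m = 000 → c = 000000, weight = 0.
  m = 100 → c = 100001, weight = 2.
  m = 010 → c = 100010, weight = 2.
  m = 110 → c = 000011, weight = 2.
  m = 001 → c = 000110, weight = 2.
  m = 101 → c = 100111, weight = 4.
  m = 011 → c = 100100, weight = 2.
  m = 111 → c = 000101, weight = 2.
Tally weights:
  weight 0: 1 codewords.
  weight 2: 6 codewords.
  weight 4: 1 codewords.
Minimum distance d = smallest w > 0 with A_w > 0 = 2.
Sanity: Σ A_w = 8 = 2^3 = 8 ✓.


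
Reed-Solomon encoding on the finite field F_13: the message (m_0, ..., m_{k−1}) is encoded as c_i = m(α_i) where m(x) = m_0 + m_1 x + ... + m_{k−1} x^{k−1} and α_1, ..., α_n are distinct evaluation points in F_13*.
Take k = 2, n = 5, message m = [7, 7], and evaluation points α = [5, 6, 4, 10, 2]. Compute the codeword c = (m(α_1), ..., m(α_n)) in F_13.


c = [3, 10, 9, 12, 8]

Message polynomial: m(x) = 7 + 7·x (mod 13).
For each evaluation point α_i, compute m(α_i) mod 13:
  α_1 = 5: Horner steps 7 → 3, so m(5) = 3.
  α_2 = 6: Horner steps 7 → 10, so m(6) = 10.
  α_3 = 4: Horner steps 7 → 9, so m(4) = 9.
  α_4 = 10: Horner steps 7 → 12, so m(10) = 12.
  α_5 = 2: Horner steps 7 → 8, so m(2) = 8.
Codeword c = [3, 10, 9, 12, 8] ∈ F_13^5.


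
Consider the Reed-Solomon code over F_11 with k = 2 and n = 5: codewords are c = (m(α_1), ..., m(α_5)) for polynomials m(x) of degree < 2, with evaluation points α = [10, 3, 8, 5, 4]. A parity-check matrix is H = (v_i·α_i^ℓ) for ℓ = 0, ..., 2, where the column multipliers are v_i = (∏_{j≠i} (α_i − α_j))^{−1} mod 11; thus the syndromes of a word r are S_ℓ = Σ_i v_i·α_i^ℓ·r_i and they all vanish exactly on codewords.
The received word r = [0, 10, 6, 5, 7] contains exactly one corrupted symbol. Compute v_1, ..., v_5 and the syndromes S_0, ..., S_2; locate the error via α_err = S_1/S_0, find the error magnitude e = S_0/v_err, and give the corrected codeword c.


S = (7, 2, 10), error at position 4, error magnitude e = 1, c = [0, 10, 6, 4, 7].

Step 1: column multipliers v_i = (∏_{j≠i}(α_i − α_j))^{−1} mod 11.
  i = 1 (α = 10): (10−3)(10−8)(10−5)(10−4) = 7·2·5·6 = 420 ≡ 2, so v_1 = 2^{−1} = 6 (mod 11).
  i = 2 (α = 3): (3−10)(3−8)(3−5)(3−4) = (−7)·(−5)·(−2)·(−1) = 70 ≡ 4, so v_2 = 4^{−1} = 3 (mod 11).
  i = 3 (α = 8): (8−10)(8−3)(8−5)(8−4) = (−2)·5·3·4 = −120 ≡ 1, so v_3 = 1^{−1} = 1 (mod 11).
  i = 4 (α = 5): (5−10)(5−3)(5−8)(5−4) = (−5)·2·(−3)·1 = 30 ≡ 8, so v_4 = 8^{−1} = 7 (mod 11).
  i = 5 (α = 4): (4−10)(4−3)(4−8)(4−5) = (−6)·1·(−4)·(−1) = −24 ≡ 9, so v_5 = 9^{−1} = 5 (mod 11).
  v = [6, 3, 1, 7, 5].
Step 2: syndromes of r = [0, 10, 6, 5, 7] (all sums mod 11).
  S_0 = Σ v_i r_i = 6·0 + 3·10 + 1·6 + 7·5 + 5·7 = 106 ≡ 7.
  S_1 = Σ v_i α_i r_i = 6·10·0 + 3·3·10 + 1·8·6 + 7·5·5 + 5·4·7 = 453 ≡ 2.
  α_i^2 mod 11 = [1, 9, 9, 3, 5].
  S_2 = Σ v_i α_i^2 r_i = 6·1·0 + 3·9·10 + 1·9·6 + 7·3·5 + 5·5·7 = 604 ≡ 10.
  S = (7, 2, 10) ≠ 0, so r is not a codeword (an error is present).
Step 3: locate the error. For a single error e at position i, S_ℓ = v_i·e·α_i^ℓ, so α_err = S_1/S_0.
  S_0^{−1} = 7^{−1} = 8 (mod 11), so α_err = 2·8 = 16 ≡ 5 = α_4. Error position i = 4.
  Consistency check: S_2/S_1 = 10·6 = 60 ≡ 5 = α_err ✓ (single-error assumption holds).
Step 4: error magnitude e = S_0/v_4 = S_0·∏_{j≠4}(α_4 − α_j) = 7·8 = 56 ≡ 1 (mod 11).
Step 5: correct position 4: c_4 = r_4 − e = 5 − 1 ≡ 4 (mod 11). Hence c = [0, 10, 6, 4, 7].
  Check: interpolating c through the α_i gives m(x) = 8 + 8·x (degree < 2) with m(α_i) = c_i for every i, so c is indeed a codeword.


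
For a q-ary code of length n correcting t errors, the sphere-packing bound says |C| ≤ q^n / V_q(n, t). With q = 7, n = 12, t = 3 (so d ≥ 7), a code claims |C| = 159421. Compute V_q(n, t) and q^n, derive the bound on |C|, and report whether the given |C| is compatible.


V_q(n, t) = 49969, q^n = 13841287201, Hamming bound = 276997, |C| = 159421 ≤ bound (satisfied).

Step 1: Compute V_q(n, t) = Σ_{j=0}^3 C(n, j) (q−1)^j.
  j = 0: C(12,0)·(6)^0 = 1·1 = 1.
  j = 1: C(12,1)·(6)^1 = 12·6 = 72.
  j = 2: C(12,2)·(6)^2 = 66·36 = 2376.
  j = 3: C(12,3)·(6)^3 = 220·216 = 47520.
  V_q(n, t) = 1 + 72 + 2376 + 47520 = 49969.
Step 2: q^n = 7^12 = 13841287201.
Step 3: Hamming bound ⌊q^n / V_q(n,t)⌋ = ⌊13841287201/49969⌋ = 276997.
Step 4: Compare |C| = 159421 to 276997: satisfied.
The claimed |C| lies below the Hamming bound.


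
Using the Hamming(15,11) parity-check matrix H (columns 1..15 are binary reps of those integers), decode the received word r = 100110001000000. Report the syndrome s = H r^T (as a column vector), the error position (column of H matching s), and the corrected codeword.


s = (1, 0, 0, 1)^T, error position = 9, corrected codeword c = 100110000000000

Compute s = H r^T mod 2 one row at a time:
  s_1 = 0 + 1 + 0 + 0 + 0 + 0 + 0 + 0 = 1 ≡ 1 (mod 2).
  s_2 = 1 + 1 + 0 + 0 + 0 + 0 + 0 + 0 = 2 ≡ 0 (mod 2).
  s_3 = 0 + 0 + 0 + 0 + 0 + 0 + 0 + 0 = 0 ≡ 0 (mod 2).
  s_4 = 1 + 0 + 1 + 0 + 1 + 0 + 0 + 0 = 3 ≡ 1 (mod 2).
s = (1, 0, 0, 1)^T — this equals column 9 of H (binary 1001), so error is at position 9.
Correct: flip bit 9 of r = 100110001000000 to get c = 100110000000000.


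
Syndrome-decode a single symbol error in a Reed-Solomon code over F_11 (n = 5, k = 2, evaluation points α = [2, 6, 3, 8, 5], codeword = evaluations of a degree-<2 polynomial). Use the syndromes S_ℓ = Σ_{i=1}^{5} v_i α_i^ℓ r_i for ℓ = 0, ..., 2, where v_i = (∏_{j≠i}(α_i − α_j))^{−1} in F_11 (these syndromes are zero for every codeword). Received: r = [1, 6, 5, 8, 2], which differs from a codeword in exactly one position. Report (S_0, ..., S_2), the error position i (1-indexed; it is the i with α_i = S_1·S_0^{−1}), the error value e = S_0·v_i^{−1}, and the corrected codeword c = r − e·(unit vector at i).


S = (4, 10, 3), error at position 4, error magnitude e = 5, c = [1, 6, 5, 3, 2].

Step 1: column multipliers v_i = (∏_{j≠i}(α_i − α_j))^{−1} mod 11.
  i = 1 (α = 2): (2−6)(2−3)(2−8)(2−5) = (−4)·(−1)·(−6)·(−3) = 72 ≡ 6, so v_1 = 6^{−1} = 2 (mod 11).
  i = 2 (α = 6): (6−2)(6−3)(6−8)(6−5) = 4·3·(−2)·1 = −24 ≡ 9, so v_2 = 9^{−1} = 5 (mod 11).
  i = 3 (α = 3): (3−2)(3−6)(3−8)(3−5) = 1·(−3)·(−5)·(−2) = −30 ≡ 3, so v_3 = 3^{−1} = 4 (mod 11).
  i = 4 (α = 8): (8−2)(8−6)(8−3)(8−5) = 6·2·5·3 = 180 ≡ 4, so v_4 = 4^{−1} = 3 (mod 11).
  i = 5 (α = 5): (5−2)(5−6)(5−3)(5−8) = 3·(−1)·2·(−3) = 18 ≡ 7, so v_5 = 7^{−1} = 8 (mod 11).
  v = [2, 5, 4, 3, 8].
Step 2: syndromes of r = [1, 6, 5, 8, 2] (all sums mod 11).
  S_0 = Σ v_i r_i = 2·1 + 5·6 + 4·5 + 3·8 + 8·2 = 92 ≡ 4.
  S_1 = Σ v_i α_i r_i = 2·2·1 + 5·6·6 + 4·3·5 + 3·8·8 + 8·5·2 = 516 ≡ 10.
  α_i^2 mod 11 = [4, 3, 9, 9, 3].
  S_2 = Σ v_i α_i^2 r_i = 2·4·1 + 5·3·6 + 4·9·5 + 3·9·8 + 8·3·2 = 542 ≡ 3.
  S = (4, 10, 3) ≠ 0, so r is not a codeword (an error is present).
Step 3: locate the error. For a single error e at position i, S_ℓ = v_i·e·α_i^ℓ, so α_err = S_1/S_0.
  S_0^{−1} = 4^{−1} = 3 (mod 11), so α_err = 10·3 = 30 ≡ 8 = α_4. Error position i = 4.
  Consistency check: S_2/S_1 = 3·10 = 30 ≡ 8 = α_err ✓ (single-error assumption holds).
Step 4: error magnitude e = S_0/v_4 = S_0·∏_{j≠4}(α_4 − α_j) = 4·4 = 16 ≡ 5 (mod 11).
Step 5: correct position 4: c_4 = r_4 − e = 8 − 5 ≡ 3 (mod 11). Hence c = [1, 6, 5, 3, 2].
  Check: interpolating c through the α_i gives m(x) = 4 + 4·x (degree < 2) with m(α_i) = c_i for every i, so c is indeed a codeword.


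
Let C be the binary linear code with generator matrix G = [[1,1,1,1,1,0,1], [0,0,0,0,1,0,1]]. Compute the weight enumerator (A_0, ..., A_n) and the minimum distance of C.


Weight distribution: A_0 = 1, A_2 = 1, A_4 = 1, A_6 = 1. Minimum distance d = 2.

Enumerate all 2^2 = 4 messages m ∈ F_2^2.
For each, compute codeword c = mG in F_2^7, then tally its weight.
  m = 00 → c = 0000000, weight = 0.
  m = 10 → c = 1111101, weight = 6.
  m = 01 → c = 0000101, weight = 2.
  m = 11 → c = 1111000, weight = 4.
Tally weights:
  weight 0: 1 codewords.
  weight 2: 1 codewords.
  weight 4: 1 codewords.
  weight 6: 1 codewords.
Minimum distance d = smallest w > 0 with A_w > 0 = 2.
Sanity: Σ A_w = 4 = 2^2 = 4 ✓.


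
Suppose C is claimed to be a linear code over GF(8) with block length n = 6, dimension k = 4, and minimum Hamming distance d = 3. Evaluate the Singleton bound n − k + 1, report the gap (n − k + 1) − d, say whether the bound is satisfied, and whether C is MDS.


Singleton RHS = n − k + 1 = 3, slack = 0, bound satisfied, MDS.

Singleton bound: d ≤ n − k + 1.
Here n = 6, k = 4, so n − k + 1 = 3.
Given d = 3, check d ≤ 3: YES.
Slack = (n − k + 1) − d = 0.
The code is MDS (slack = 0).
Description: the claimed parameters are [6, 4, 3]_8; such a code would be MDS (meets Singleton bound).


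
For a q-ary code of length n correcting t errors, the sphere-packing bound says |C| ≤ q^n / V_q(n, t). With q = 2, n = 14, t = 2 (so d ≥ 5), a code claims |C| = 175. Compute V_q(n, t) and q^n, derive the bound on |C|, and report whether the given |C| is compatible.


V_q(n, t) = 106, q^n = 16384, Hamming bound = 154, |C| = 175 > bound (violated).

Step 1: Compute V_q(n, t) = Σ_{j=0}^2 C(n, j) (q−1)^j.
  j = 0: C(14,0)·(1)^0 = 1·1 = 1.
  j = 1: C(14,1)·(1)^1 = 14·1 = 14.
  j = 2: C(14,2)·(1)^2 = 91·1 = 91.
  V_q(n, t) = 1 + 14 + 91 = 106.
Step 2: q^n = 2^14 = 16384.
Step 3: Hamming bound ⌊q^n / V_q(n,t)⌋ = ⌊16384/106⌋ = 154.
Step 4: Compare |C| = 175 to 154: violated.
The claimed |C| lies above the Hamming bound, so no 2-ary code of length 14 with d ≥ 5 can have 175 codewords.


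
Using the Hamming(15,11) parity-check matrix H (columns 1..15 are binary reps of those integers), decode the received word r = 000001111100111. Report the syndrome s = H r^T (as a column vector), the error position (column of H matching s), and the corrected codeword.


s = (0, 1, 1, 0)^T, error position = 6, corrected codeword c = 000000111100111

Compute s = H r^T mod 2 one row at a time:
  s_1 = 1 + 1 + 1 + 0 + 0 + 1 + 1 + 1 = 6 ≡ 0 (mod 2).
  s_2 = 0 + 0 + 1 + 1 + 0 + 1 + 1 + 1 = 5 ≡ 1 (mod 2).
  s_3 = 0 + 0 + 1 + 1 + 1 + 0 + 1 + 1 = 5 ≡ 1 (mod 2).
  s_4 = 0 + 0 + 0 + 1 + 1 + 0 + 1 + 1 = 4 ≡ 0 (mod 2).
s = (0, 1, 1, 0)^T — this equals column 6 of H (binary 0110), so error is at position 6.
Correct: flip bit 6 of r = 000001111100111 to get c = 000000111100111.


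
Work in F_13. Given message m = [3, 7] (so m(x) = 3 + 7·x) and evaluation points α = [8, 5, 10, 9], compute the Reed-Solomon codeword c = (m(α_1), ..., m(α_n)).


c = [7, 12, 8, 1]

Message polynomial: m(x) = 3 + 7·x (mod 13).
For each evaluation point α_i, compute m(α_i) mod 13:
  α_1 = 8: Horner steps 7 → 7, so m(8) = 7.
  α_2 = 5: Horner steps 7 → 12, so m(5) = 12.
  α_3 = 10: Horner steps 7 → 8, so m(10) = 8.
  α_4 = 9: Horner steps 7 → 1, so m(9) = 1.
Codeword c = [7, 12, 8, 1] ∈ F_13^4.


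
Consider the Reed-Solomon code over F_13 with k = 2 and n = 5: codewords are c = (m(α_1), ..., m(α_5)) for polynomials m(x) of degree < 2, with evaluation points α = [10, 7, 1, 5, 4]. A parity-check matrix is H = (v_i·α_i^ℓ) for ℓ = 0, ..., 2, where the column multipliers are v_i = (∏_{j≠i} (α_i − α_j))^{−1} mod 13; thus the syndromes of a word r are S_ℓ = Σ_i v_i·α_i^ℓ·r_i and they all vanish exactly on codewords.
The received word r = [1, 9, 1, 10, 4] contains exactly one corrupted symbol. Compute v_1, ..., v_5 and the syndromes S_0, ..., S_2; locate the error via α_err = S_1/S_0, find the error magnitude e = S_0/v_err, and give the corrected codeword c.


S = (12, 12, 12), error at position 3, error magnitude e = 2, c = [1, 9, 12, 10, 4].

Step 1: column multipliers v_i = (∏_{j≠i}(α_i − α_j))^{−1} mod 13.
  i = 1 (α = 10): (10−7)(10−1)(10−5)(10−4) = 3·9·5·6 = 810 ≡ 4, so v_1 = 4^{−1} = 10 (mod 13).
  i = 2 (α = 7): (7−10)(7−1)(7−5)(7−4) = (−3)·6·2·3 = −108 ≡ 9, so v_2 = 9^{−1} = 3 (mod 13).
  i = 3 (α = 1): (1−10)(1−7)(1−5)(1−4) = (−9)·(−6)·(−4)·(−3) = 648 ≡ 11, so v_3 = 11^{−1} = 6 (mod 13).
  i = 4 (α = 5): (5−10)(5−7)(5−1)(5−4) = (−5)·(−2)·4·1 = 40 ≡ 1, so v_4 = 1^{−1} = 1 (mod 13).
  i = 5 (α = 4): (4−10)(4−7)(4−1)(4−5) = (−6)·(−3)·3·(−1) = −54 ≡ 11, so v_5 = 11^{−1} = 6 (mod 13).
  v = [10, 3, 6, 1, 6].
Step 2: syndromes of r = [1, 9, 1, 10, 4] (all sums mod 13).
  S_0 = Σ v_i r_i = 10·1 + 3·9 + 6·1 + 1·10 + 6·4 = 77 ≡ 12.
  S_1 = Σ v_i α_i r_i = 10·10·1 + 3·7·9 + 6·1·1 + 1·5·10 + 6·4·4 = 441 ≡ 12.
  α_i^2 mod 13 = [9, 10, 1, 12, 3].
  S_2 = Σ v_i α_i^2 r_i = 10·9·1 + 3·10·9 + 6·1·1 + 1·12·10 + 6·3·4 = 558 ≡ 12.
  S = (12, 12, 12) ≠ 0, so r is not a codeword (an error is present).
Step 3: locate the error. For a single error e at position i, S_ℓ = v_i·e·α_i^ℓ, so α_err = S_1/S_0.
  S_0^{−1} = 12^{−1} = 12 (mod 13), so α_err = 12·12 = 144 ≡ 1 = α_3. Error position i = 3.
  Consistency check: S_2/S_1 = 12·12 = 144 ≡ 1 = α_err ✓ (single-error assumption holds).
Step 4: error magnitude e = S_0/v_3 = S_0·∏_{j≠3}(α_3 − α_j) = 12·11 = 132 ≡ 2 (mod 13).
Step 5: correct position 3: c_3 = r_3 − e = 1 − 2 ≡ 12 (mod 13). Hence c = [1, 9, 12, 10, 4].
  Check: interpolating c through the α_i gives m(x) = 6 + 6·x (degree < 2) with m(α_i) = c_i for every i, so c is indeed a codeword.


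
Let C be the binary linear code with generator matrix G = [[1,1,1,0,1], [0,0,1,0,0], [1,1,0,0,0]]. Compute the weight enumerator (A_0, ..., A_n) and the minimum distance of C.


Weight distribution: A_0 = 1, A_1 = 2, A_2 = 2, A_3 = 2, A_4 = 1. Minimum distance d = 1.

Enumerate all 2^3 = 8 messages m ∈ F_2^3.
For each, compute codeword c = mG in F_2^5, then tally its weight.
  m = 000 → c = 00000, weight = 0.
  m = 100 → c = 11101, weight = 4.
  m = 010 → c = 00100, weight = 1.
  m = 110 → c = 11001, weight = 3.
  m = 001 → c = 11000, weight = 2.
  m = 101 → c = 00101, weight = 2.
  m = 011 → c = 11100, weight = 3.
  m = 111 → c = 00001, weight = 1.
Tally weights:
  weight 0: 1 codewords.
  weight 1: 2 codewords.
  weight 2: 2 codewords.
  weight 3: 2 codewords.
  weight 4: 1 codewords.
Minimum distance d = smallest w > 0 with A_w > 0 = 1.
Sanity: Σ A_w = 8 = 2^3 = 8 ✓.


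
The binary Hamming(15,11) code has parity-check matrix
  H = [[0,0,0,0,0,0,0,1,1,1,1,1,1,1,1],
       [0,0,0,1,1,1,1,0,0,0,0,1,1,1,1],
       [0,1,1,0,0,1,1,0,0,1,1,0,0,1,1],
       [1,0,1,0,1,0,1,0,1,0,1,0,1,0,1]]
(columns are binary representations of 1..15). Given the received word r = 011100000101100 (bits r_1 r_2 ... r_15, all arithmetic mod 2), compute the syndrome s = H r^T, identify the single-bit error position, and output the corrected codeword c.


s = (1, 1, 1, 0)^T, error position = 14, corrected codeword c = 011100000101110

Compute s = H r^T mod 2 one row at a time:
  s_1 = 0 + 0 + 1 + 0 + 1 + 1 + 0 + 0 = 3 ≡ 1 (mod 2).
  s_2 = 1 + 0 + 0 + 0 + 1 + 1 + 0 + 0 = 3 ≡ 1 (mod 2).
  s_3 = 1 + 1 + 0 + 0 + 1 + 0 + 0 + 0 = 3 ≡ 1 (mod 2).
  s_4 = 0 + 1 + 0 + 0 + 0 + 0 + 1 + 0 = 2 ≡ 0 (mod 2).
s = (1, 1, 1, 0)^T — this equals column 14 of H (binary 1110), so error is at position 14.
Correct: flip bit 14 of r = 011100000101100 to get c = 011100000101110.


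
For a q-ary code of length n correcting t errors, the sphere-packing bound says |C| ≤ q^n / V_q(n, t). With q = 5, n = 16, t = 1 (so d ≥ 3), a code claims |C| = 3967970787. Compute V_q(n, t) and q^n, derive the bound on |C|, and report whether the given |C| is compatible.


V_q(n, t) = 65, q^n = 152587890625, Hamming bound = 2347506009, |C| = 3967970787 > bound (violated).

Step 1: Compute V_q(n, t) = Σ_{j=0}^1 C(n, j) (q−1)^j.
  j = 0: C(16,0)·(4)^0 = 1·1 = 1.
  j = 1: C(16,1)·(4)^1 = 16·4 = 64.
  V_q(n, t) = 1 + 64 = 65.
Step 2: q^n = 5^16 = 152587890625.
Step 3: Hamming bound ⌊q^n / V_q(n,t)⌋ = ⌊152587890625/65⌋ = 2347506009.
Step 4: Compare |C| = 3967970787 to 2347506009: violated.
The claimed |C| lies above the Hamming bound, so no 5-ary code of length 16 with d ≥ 3 can have 3967970787 codewords.


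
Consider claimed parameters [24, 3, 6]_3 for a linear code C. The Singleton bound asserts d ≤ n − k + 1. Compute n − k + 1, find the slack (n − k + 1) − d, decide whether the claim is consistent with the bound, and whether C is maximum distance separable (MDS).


Singleton RHS = n − k + 1 = 22, slack = 16, bound satisfied, not MDS.

Singleton bound: d ≤ n − k + 1.
Here n = 24, k = 3, so n − k + 1 = 22.
Given d = 6, check d ≤ 22: YES.
Slack = (n − k + 1) − d = 16.
The code is NOT MDS (slack = 16 > 0).
Description: the claimed parameters are [24, 3, 6]_3; such a code would be non-MDS.


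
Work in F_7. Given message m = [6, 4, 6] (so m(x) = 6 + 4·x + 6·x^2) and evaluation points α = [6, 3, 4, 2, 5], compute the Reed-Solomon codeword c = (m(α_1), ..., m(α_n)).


c = [1, 2, 6, 3, 1]

Message polynomial: m(x) = 6 + 4·x + 6·x^2 (mod 7).
For each evaluation point α_i, compute m(α_i) mod 7:
  α_1 = 6: Horner steps 6 → 5 → 1, so m(6) = 1.
  α_2 = 3: Horner steps 6 → 1 → 2, so m(3) = 2.
  α_3 = 4: Horner steps 6 → 0 → 6, so m(4) = 6.
  α_4 = 2: Horner steps 6 → 2 → 3, so m(2) = 3.
  α_5 = 5: Horner steps 6 → 6 → 1, so m(5) = 1.
Codeword c = [1, 2, 6, 3, 1] ∈ F_7^5.


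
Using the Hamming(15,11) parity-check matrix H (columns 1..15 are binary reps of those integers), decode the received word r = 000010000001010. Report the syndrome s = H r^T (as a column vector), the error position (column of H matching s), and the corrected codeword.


s = (0, 1, 1, 1)^T, error position = 7, corrected codeword c = 000010100001010

Compute s = H r^T mod 2 one row at a time:
  s_1 = 0 + 0 + 0 + 0 + 1 + 0 + 1 + 0 = 2 ≡ 0 (mod 2).
  s_2 = 0 + 1 + 0 + 0 + 1 + 0 + 1 + 0 = 3 ≡ 1 (mod 2).
  s_3 = 0 + 0 + 0 + 0 + 0 + 0 + 1 + 0 = 1 ≡ 1 (mod 2).
  s_4 = 0 + 0 + 1 + 0 + 0 + 0 + 0 + 0 = 1 ≡ 1 (mod 2).
s = (0, 1, 1, 1)^T — this equals column 7 of H (binary 0111), so error is at position 7.
Correct: flip bit 7 of r = 000010000001010 to get c = 000010100001010.


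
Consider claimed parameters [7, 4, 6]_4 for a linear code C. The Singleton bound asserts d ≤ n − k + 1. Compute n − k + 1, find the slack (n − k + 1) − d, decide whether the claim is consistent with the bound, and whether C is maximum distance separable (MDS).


Singleton RHS = n − k + 1 = 4, slack = -2, bound violated (no such code; not MDS).

Singleton bound: d ≤ n − k + 1.
Here n = 7, k = 4, so n − k + 1 = 4.
Given d = 6, check d ≤ 4: NO.
Slack = (n − k + 1) − d = -2.
The slack is negative: d = 6 exceeds n − k + 1 = 4 by 2, so the Singleton bound is violated and no linear [7, 4, 6]_4 code can exist. In particular it is not MDS (MDS requires d = n − k + 1 exactly).
Description: the claimed parameters are [7, 4, 6]_4; such a code would be impossible (violates the Singleton bound).


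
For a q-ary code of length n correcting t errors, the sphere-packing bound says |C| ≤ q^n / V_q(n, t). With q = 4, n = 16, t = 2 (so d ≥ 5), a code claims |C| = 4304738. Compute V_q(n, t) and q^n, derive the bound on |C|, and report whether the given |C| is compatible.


V_q(n, t) = 1129, q^n = 4294967296, Hamming bound = 3804222, |C| = 4304738 > bound (violated).

Step 1: Compute V_q(n, t) = Σ_{j=0}^2 C(n, j) (q−1)^j.
  j = 0: C(16,0)·(3)^0 = 1·1 = 1.
  j = 1: C(16,1)·(3)^1 = 16·3 = 48.
  j = 2: C(16,2)·(3)^2 = 120·9 = 1080.
  V_q(n, t) = 1 + 48 + 1080 = 1129.
Step 2: q^n = 4^16 = 4294967296.
Step 3: Hamming bound ⌊q^n / V_q(n,t)⌋ = ⌊4294967296/1129⌋ = 3804222.
Step 4: Compare |C| = 4304738 to 3804222: violated.
The claimed |C| lies above the Hamming bound, so no 4-ary code of length 16 with d ≥ 5 can have 4304738 codewords.


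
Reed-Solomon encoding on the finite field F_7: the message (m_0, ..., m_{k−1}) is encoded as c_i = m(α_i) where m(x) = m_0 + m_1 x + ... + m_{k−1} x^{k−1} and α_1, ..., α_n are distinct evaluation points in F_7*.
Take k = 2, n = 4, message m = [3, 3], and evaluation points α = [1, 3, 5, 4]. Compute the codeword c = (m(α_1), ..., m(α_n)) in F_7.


c = [6, 5, 4, 1]

Message polynomial: m(x) = 3 + 3·x (mod 7).
For each evaluation point α_i, compute m(α_i) mod 7:
  α_1 = 1: Horner steps 3 → 6, so m(1) = 6.
  α_2 = 3: Horner steps 3 → 5, so m(3) = 5.
  α_3 = 5: Horner steps 3 → 4, so m(5) = 4.
  α_4 = 4: Horner steps 3 → 1, so m(4) = 1.
Codeword c = [6, 5, 4, 1] ∈ F_7^4.


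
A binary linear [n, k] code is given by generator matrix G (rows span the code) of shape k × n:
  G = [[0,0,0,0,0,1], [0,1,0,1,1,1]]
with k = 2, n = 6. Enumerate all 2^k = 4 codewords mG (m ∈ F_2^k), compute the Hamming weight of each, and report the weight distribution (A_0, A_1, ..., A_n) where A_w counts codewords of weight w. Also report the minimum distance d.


Weight distribution: A_0 = 1, A_1 = 1, A_3 = 1, A_4 = 1. Minimum distance d = 1.

Enumerate all 2^2 = 4 messages m ∈ F_2^2.
For each, compute codeword c = mG in F_2^6, then tally its weight.
  m = 00 → c = 000000, weight = 0.
  m = 10 → c = 000001, weight = 1.
  m = 01 → c = 010111, weight = 4.
  m = 11 → c = 010110, weight = 3.
Tally weights:
  weight 0: 1 codewords.
  weight 1: 1 codewords.
  weight 3: 1 codewords.
  weight 4: 1 codewords.
Minimum distance d = smallest w > 0 with A_w > 0 = 1.
Sanity: Σ A_w = 4 = 2^2 = 4 ✓.


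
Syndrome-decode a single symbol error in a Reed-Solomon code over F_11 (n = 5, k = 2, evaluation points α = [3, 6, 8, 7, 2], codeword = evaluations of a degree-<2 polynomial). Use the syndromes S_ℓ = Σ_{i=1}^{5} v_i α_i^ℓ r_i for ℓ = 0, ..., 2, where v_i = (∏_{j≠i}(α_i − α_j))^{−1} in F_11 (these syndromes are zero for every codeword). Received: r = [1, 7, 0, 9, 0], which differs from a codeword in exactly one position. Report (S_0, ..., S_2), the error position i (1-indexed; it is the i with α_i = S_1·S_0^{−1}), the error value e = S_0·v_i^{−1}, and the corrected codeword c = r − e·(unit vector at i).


S = (10, 9, 7), error at position 5, error magnitude e = 1, c = [1, 7, 0, 9, 10].

Step 1: column multipliers v_i = (∏_{j≠i}(α_i − α_j))^{−1} mod 11.
  i = 1 (α = 3): (3−6)(3−8)(3−7)(3−2) = (−3)·(−5)·(−4)·1 = −60 ≡ 6, so v_1 = 6^{−1} = 2 (mod 11).
  i = 2 (α = 6): (6−3)(6−8)(6−7)(6−2) = 3·(−2)·(−1)·4 = 24 ≡ 2, so v_2 = 2^{−1} = 6 (mod 11).
  i = 3 (α = 8): (8−3)(8−6)(8−7)(8−2) = 5·2·1·6 = 60 ≡ 5, so v_3 = 5^{−1} = 9 (mod 11).
  i = 4 (α = 7): (7−3)(7−6)(7−8)(7−2) = 4·1·(−1)·5 = −20 ≡ 2, so v_4 = 2^{−1} = 6 (mod 11).
  i = 5 (α = 2): (2−3)(2−6)(2−8)(2−7) = (−1)·(−4)·(−6)·(−5) = 120 ≡ 10, so v_5 = 10^{−1} = 10 (mod 11).
  v = [2, 6, 9, 6, 10].
Step 2: syndromes of r = [1, 7, 0, 9, 0] (all sums mod 11).
  S_0 = Σ v_i r_i = 2·1 + 6·7 + 9·0 + 6·9 + 10·0 = 98 ≡ 10.
  S_1 = Σ v_i α_i r_i = 2·3·1 + 6·6·7 + 9·8·0 + 6·7·9 + 10·2·0 = 636 ≡ 9.
  α_i^2 mod 11 = [9, 3, 9, 5, 4].
  S_2 = Σ v_i α_i^2 r_i = 2·9·1 + 6·3·7 + 9·9·0 + 6·5·9 + 10·4·0 = 414 ≡ 7.
  S = (10, 9, 7) ≠ 0, so r is not a codeword (an error is present).
Step 3: locate the error. For a single error e at position i, S_ℓ = v_i·e·α_i^ℓ, so α_err = S_1/S_0.
  S_0^{−1} = 10^{−1} = 10 (mod 11), so α_err = 9·10 = 90 ≡ 2 = α_5. Error position i = 5.
  Consistency check: S_2/S_1 = 7·5 = 35 ≡ 2 = α_err ✓ (single-error assumption holds).
Step 4: error magnitude e = S_0/v_5 = S_0·∏_{j≠5}(α_5 − α_j) = 10·10 = 100 ≡ 1 (mod 11).
Step 5: correct position 5: c_5 = r_5 − e = 0 − 1 ≡ 10 (mod 11). Hence c = [1, 7, 0, 9, 10].
  Check: interpolating c through the α_i gives m(x) = 6 + 2·x (degree < 2) with m(α_i) = c_i for every i, so c is indeed a codeword.


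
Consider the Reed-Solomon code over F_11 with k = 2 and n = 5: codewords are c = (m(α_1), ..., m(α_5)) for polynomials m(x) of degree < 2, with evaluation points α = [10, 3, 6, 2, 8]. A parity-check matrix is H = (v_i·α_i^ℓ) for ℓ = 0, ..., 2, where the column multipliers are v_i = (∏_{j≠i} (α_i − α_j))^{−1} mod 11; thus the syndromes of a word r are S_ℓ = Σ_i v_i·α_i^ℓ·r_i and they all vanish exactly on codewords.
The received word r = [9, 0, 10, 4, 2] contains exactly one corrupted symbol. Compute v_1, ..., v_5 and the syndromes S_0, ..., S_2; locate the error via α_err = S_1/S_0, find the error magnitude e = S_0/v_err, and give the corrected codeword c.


S = (6, 5, 6), error at position 1, error magnitude e = 4, c = [5, 0, 10, 4, 2].

Step 1: column multipliers v_i = (∏_{j≠i}(α_i − α_j))^{−1} mod 11.
  i = 1 (α = 10): (10−3)(10−6)(10−2)(10−8) = 7·4·8·2 = 448 ≡ 8, so v_1 = 8^{−1} = 7 (mod 11).
  i = 2 (α = 3): (3−10)(3−6)(3−2)(3−8) = (−7)·(−3)·1·(−5) = −105 ≡ 5, so v_2 = 5^{−1} = 9 (mod 11).
  i = 3 (α = 6): (6−10)(6−3)(6−2)(6−8) = (−4)·3·4·(−2) = 96 ≡ 8, so v_3 = 8^{−1} = 7 (mod 11).
  i = 4 (α = 2): (2−10)(2−3)(2−6)(2−8) = (−8)·(−1)·(−4)·(−6) = 192 ≡ 5, so v_4 = 5^{−1} = 9 (mod 11).
  i = 5 (α = 8): (8−10)(8−3)(8−6)(8−2) = (−2)·5·2·6 = −120 ≡ 1, so v_5 = 1^{−1} = 1 (mod 11).
  v = [7, 9, 7, 9, 1].
Step 2: syndromes of r = [9, 0, 10, 4, 2] (all sums mod 11).
  S_0 = Σ v_i r_i = 7·9 + 9·0 + 7·10 + 9·4 + 1·2 = 171 ≡ 6.
  S_1 = Σ v_i α_i r_i = 7·10·9 + 9·3·0 + 7·6·10 + 9·2·4 + 1·8·2 = 1138 ≡ 5.
  α_i^2 mod 11 = [1, 9, 3, 4, 9].
  S_2 = Σ v_i α_i^2 r_i = 7·1·9 + 9·9·0 + 7·3·10 + 9·4·4 + 1·9·2 = 435 ≡ 6.
  S = (6, 5, 6) ≠ 0, so r is not a codeword (an error is present).
Step 3: locate the error. For a single error e at position i, S_ℓ = v_i·e·α_i^ℓ, so α_err = S_1/S_0.
  S_0^{−1} = 6^{−1} = 2 (mod 11), so α_err = 5·2 = 10 ≡ 10 = α_1. Error position i = 1.
  Consistency check: S_2/S_1 = 6·9 = 54 ≡ 10 = α_err ✓ (single-error assumption holds).
Step 4: error magnitude e = S_0/v_1 = S_0·∏_{j≠1}(α_1 − α_j) = 6·8 = 48 ≡ 4 (mod 11).
Step 5: correct position 1: c_1 = r_1 − e = 9 − 4 ≡ 5 (mod 11). Hence c = [5, 0, 10, 4, 2].
  Check: interpolating c through the α_i gives m(x) = 1 + 7·x (degree < 2) with m(α_i) = c_i for every i, so c is indeed a codeword.


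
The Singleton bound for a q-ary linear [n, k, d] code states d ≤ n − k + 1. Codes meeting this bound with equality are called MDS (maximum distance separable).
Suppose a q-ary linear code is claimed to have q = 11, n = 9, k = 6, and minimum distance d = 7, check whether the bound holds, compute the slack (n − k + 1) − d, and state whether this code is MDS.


Singleton RHS = n − k + 1 = 4, slack = -3, bound violated (no such code; not MDS).

Singleton bound: d ≤ n − k + 1.
Here n = 9, k = 6, so n − k + 1 = 4.
Given d = 7, check d ≤ 4: NO.
Slack = (n − k + 1) − d = -3.
The slack is negative: d = 7 exceeds n − k + 1 = 4 by 3, so the Singleton bound is violated and no linear [9, 6, 7]_11 code can exist. In particular it is not MDS (MDS requires d = n − k + 1 exactly).
Description: the claimed parameters are [9, 6, 7]_11; such a code would be impossible (violates the Singleton bound).


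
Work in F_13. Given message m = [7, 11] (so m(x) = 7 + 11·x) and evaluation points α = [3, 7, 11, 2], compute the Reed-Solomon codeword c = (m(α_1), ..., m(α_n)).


c = [1, 6, 11, 3]

Message polynomial: m(x) = 7 + 11·x (mod 13).
For each evaluation point α_i, compute m(α_i) mod 13:
  α_1 = 3: Horner steps 11 → 1, so m(3) = 1.
  α_2 = 7: Horner steps 11 → 6, so m(7) = 6.
  α_3 = 11: Horner steps 11 → 11, so m(11) = 11.
  α_4 = 2: Horner steps 11 → 3, so m(2) = 3.
Codeword c = [1, 6, 11, 3] ∈ F_13^4.


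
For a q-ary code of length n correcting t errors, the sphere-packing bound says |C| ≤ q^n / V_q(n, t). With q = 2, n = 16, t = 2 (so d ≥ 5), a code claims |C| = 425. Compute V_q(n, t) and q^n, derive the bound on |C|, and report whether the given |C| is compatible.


V_q(n, t) = 137, q^n = 65536, Hamming bound = 478, |C| = 425 ≤ bound (satisfied).

Step 1: Compute V_q(n, t) = Σ_{j=0}^2 C(n, j) (q−1)^j.
  j = 0: C(16,0)·(1)^0 = 1·1 = 1.
  j = 1: C(16,1)·(1)^1 = 16·1 = 16.
  j = 2: C(16,2)·(1)^2 = 120·1 = 120.
  V_q(n, t) = 1 + 16 + 120 = 137.
Step 2: q^n = 2^16 = 65536.
Step 3: Hamming bound ⌊q^n / V_q(n,t)⌋ = ⌊65536/137⌋ = 478.
Step 4: Compare |C| = 425 to 478: satisfied.
The claimed |C| lies below the Hamming bound.


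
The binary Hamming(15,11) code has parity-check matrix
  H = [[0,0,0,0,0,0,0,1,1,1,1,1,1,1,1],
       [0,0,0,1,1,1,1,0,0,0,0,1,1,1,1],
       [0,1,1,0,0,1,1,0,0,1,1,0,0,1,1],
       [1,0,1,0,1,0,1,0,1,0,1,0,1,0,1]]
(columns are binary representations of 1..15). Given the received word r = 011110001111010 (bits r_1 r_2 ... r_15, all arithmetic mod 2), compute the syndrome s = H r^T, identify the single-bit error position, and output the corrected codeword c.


s = (1, 0, 1, 0)^T, error position = 10, corrected codeword c = 011110001011010

Compute s = H r^T mod 2 one row at a time:
  s_1 = 0 + 1 + 1 + 1 + 1 + 0 + 1 + 0 = 5 ≡ 1 (mod 2).
  s_2 = 1 + 1 + 0 + 0 + 1 + 0 + 1 + 0 = 4 ≡ 0 (mod 2).
  s_3 = 1 + 1 + 0 + 0 + 1 + 1 + 1 + 0 = 5 ≡ 1 (mod 2).
  s_4 = 0 + 1 + 1 + 0 + 1 + 1 + 0 + 0 = 4 ≡ 0 (mod 2).
s = (1, 0, 1, 0)^T — this equals column 10 of H (binary 1010), so error is at position 10.
Correct: flip bit 10 of r = 011110001111010 to get c = 011110001011010.


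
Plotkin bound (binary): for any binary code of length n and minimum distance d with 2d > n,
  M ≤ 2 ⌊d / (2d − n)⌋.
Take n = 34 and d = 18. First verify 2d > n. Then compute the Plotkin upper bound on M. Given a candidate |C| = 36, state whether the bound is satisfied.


Plotkin bound M ≤ 18; given |C| = 36 > bound (violated).

Check applicability: 2d = 36, n = 34.
2d − n = 2 > 0, so Plotkin applies.
Compute d/(2d−n) = 18/2 ≈ 9.0000.
⌊d/(2d−n)⌋ = 9.
Plotkin bound: M ≤ 2·9 = 18.
Given |C| = 36, check: VIOLATED.
This |C| is above the Plotkin bound, so no binary code with n = 34, d = 18 and 36 codewords exists.


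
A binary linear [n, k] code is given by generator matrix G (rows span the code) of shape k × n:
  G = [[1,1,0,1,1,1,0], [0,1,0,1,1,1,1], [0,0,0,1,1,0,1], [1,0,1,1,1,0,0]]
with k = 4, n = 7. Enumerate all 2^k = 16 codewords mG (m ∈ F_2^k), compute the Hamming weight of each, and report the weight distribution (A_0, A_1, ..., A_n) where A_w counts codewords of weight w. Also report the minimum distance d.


Weight distribution: A_0 = 1, A_1 = 1, A_2 = 2, A_3 = 4, A_4 = 3, A_5 = 3, A_6 = 2. Minimum distance d = 1.

Enumerate all 2^4 = 16 messages m ∈ F_2^4.
For each, compute codeword c = mG in F_2^7, then tally its weight.
  m = 0000 → c = 0000000, weight = 0.
  m = 1000 → c = 1101110, weight = 5.
  m = 0100 → c = 0101111, weight = 5.
  m = 1100 → c = 1000001, weight = 2.
  m = 0010 → c = 0001101, weight = 3.
  m = 1010 → c = 1100011, weight = 4.
  m = 0110 → c = 0100010, weight = 2.
  m = 1110 → c = 1001100, weight = 3.
  m = 0001 → c = 1011100, weight = 4.
  m = 1001 → c = 0110010, weight = 3.
  m = 0101 → c = 1110011, weight = 5.
  m = 1101 → c = 0011101, weight = 4.
  m = 0011 → c = 1010001, weight = 3.
  m = 1011 → c = 0111111, weight = 6.
  m = 0111 → c = 1111110, weight = 6.
  m = 1111 → c = 0010000, weight = 1.
Tally weights:
  weight 0: 1 codewords.
  weight 1: 1 codewords.
  weight 2: 2 codewords.
  weight 3: 4 codewords.
  weight 4: 3 codewords.
  weight 5: 3 codewords.
  weight 6: 2 codewords.
Minimum distance d = smallest w > 0 with A_w > 0 = 1.
Sanity: Σ A_w = 16 = 2^4 = 16 ✓.


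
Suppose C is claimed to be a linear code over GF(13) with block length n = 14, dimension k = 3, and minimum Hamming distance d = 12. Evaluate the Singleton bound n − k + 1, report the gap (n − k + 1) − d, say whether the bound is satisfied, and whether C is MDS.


Singleton RHS = n − k + 1 = 12, slack = 0, bound satisfied, MDS.

Singleton bound: d ≤ n − k + 1.
Here n = 14, k = 3, so n − k + 1 = 12.
Given d = 12, check d ≤ 12: YES.
Slack = (n − k + 1) − d = 0.
The code is MDS (slack = 0).
Description: the claimed parameters are [14, 3, 12]_13; such a code would be MDS (meets Singleton bound).
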